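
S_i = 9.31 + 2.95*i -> [9.31, 12.26, 15.21, 18.16, 21.11]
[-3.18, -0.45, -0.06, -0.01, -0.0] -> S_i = -3.18*0.14^i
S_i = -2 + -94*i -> [-2, -96, -190, -284, -378]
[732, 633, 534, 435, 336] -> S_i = 732 + -99*i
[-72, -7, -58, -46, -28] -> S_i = Random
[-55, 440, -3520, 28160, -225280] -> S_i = -55*-8^i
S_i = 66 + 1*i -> [66, 67, 68, 69, 70]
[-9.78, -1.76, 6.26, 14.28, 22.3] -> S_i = -9.78 + 8.02*i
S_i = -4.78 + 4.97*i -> [-4.78, 0.19, 5.16, 10.13, 15.1]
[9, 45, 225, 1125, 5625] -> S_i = 9*5^i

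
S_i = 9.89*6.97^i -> [9.89, 68.93, 480.47, 3348.84, 23341.43]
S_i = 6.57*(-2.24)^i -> [6.57, -14.72, 32.97, -73.84, 165.41]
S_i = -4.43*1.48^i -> [-4.43, -6.56, -9.7, -14.36, -21.25]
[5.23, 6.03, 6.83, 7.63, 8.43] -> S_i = 5.23 + 0.80*i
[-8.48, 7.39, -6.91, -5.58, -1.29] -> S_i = Random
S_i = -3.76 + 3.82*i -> [-3.76, 0.06, 3.88, 7.7, 11.52]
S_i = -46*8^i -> [-46, -368, -2944, -23552, -188416]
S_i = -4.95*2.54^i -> [-4.95, -12.57, -31.94, -81.12, -206.03]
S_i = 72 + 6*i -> [72, 78, 84, 90, 96]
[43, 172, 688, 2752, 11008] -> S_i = 43*4^i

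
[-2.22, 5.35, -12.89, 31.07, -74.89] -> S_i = -2.22*(-2.41)^i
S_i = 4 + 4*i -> [4, 8, 12, 16, 20]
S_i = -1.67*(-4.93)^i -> [-1.67, 8.23, -40.59, 200.1, -986.52]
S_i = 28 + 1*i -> [28, 29, 30, 31, 32]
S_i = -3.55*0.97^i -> [-3.55, -3.44, -3.34, -3.24, -3.14]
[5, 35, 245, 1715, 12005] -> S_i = 5*7^i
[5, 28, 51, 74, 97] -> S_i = 5 + 23*i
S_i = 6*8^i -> [6, 48, 384, 3072, 24576]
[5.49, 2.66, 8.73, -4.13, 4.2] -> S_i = Random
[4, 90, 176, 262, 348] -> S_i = 4 + 86*i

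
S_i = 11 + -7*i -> [11, 4, -3, -10, -17]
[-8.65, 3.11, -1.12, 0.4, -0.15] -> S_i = -8.65*(-0.36)^i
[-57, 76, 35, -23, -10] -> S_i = Random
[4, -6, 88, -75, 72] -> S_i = Random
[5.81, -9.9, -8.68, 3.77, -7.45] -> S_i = Random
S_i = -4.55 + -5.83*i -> [-4.55, -10.38, -16.21, -22.04, -27.87]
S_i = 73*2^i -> [73, 146, 292, 584, 1168]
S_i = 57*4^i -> [57, 228, 912, 3648, 14592]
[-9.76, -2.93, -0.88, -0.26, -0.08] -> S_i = -9.76*0.30^i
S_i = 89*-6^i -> [89, -534, 3204, -19224, 115344]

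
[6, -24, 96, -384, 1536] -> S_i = 6*-4^i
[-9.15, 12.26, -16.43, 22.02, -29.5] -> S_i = -9.15*(-1.34)^i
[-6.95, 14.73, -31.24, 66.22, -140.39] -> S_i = -6.95*(-2.12)^i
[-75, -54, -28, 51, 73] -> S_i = Random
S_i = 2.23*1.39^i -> [2.23, 3.1, 4.31, 5.99, 8.32]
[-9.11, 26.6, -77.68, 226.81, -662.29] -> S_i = -9.11*(-2.92)^i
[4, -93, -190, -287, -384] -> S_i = 4 + -97*i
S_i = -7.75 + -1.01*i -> [-7.75, -8.76, -9.77, -10.78, -11.79]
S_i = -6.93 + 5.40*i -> [-6.93, -1.53, 3.87, 9.27, 14.67]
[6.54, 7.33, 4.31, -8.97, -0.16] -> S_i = Random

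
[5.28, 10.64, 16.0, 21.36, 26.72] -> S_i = 5.28 + 5.36*i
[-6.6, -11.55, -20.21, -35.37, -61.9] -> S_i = -6.60*1.75^i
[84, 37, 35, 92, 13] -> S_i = Random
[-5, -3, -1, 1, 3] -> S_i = -5 + 2*i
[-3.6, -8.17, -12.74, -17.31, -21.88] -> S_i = -3.60 + -4.57*i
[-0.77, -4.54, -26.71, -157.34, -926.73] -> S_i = -0.77*5.89^i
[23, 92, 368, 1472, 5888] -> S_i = 23*4^i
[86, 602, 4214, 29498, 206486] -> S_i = 86*7^i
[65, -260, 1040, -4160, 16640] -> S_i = 65*-4^i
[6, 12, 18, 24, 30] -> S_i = 6 + 6*i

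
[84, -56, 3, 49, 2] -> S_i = Random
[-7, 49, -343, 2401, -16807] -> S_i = -7*-7^i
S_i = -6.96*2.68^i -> [-6.96, -18.65, -49.99, -133.97, -359.04]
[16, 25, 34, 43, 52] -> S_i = 16 + 9*i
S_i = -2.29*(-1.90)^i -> [-2.29, 4.35, -8.27, 15.71, -29.84]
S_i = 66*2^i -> [66, 132, 264, 528, 1056]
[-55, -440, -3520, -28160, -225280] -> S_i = -55*8^i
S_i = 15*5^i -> [15, 75, 375, 1875, 9375]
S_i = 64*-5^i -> [64, -320, 1600, -8000, 40000]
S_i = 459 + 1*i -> [459, 460, 461, 462, 463]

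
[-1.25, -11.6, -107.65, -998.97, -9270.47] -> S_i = -1.25*9.28^i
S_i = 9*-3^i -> [9, -27, 81, -243, 729]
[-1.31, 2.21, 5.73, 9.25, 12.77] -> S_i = -1.31 + 3.52*i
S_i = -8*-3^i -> [-8, 24, -72, 216, -648]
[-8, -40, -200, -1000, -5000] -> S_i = -8*5^i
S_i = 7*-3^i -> [7, -21, 63, -189, 567]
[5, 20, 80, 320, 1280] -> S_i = 5*4^i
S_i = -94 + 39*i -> [-94, -55, -16, 23, 62]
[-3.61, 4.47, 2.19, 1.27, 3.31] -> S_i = Random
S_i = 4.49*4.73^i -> [4.49, 21.24, 100.45, 475.15, 2247.45]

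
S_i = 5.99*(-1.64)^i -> [5.99, -9.82, 16.11, -26.42, 43.33]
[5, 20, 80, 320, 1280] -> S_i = 5*4^i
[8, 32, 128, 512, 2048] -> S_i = 8*4^i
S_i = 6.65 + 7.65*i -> [6.65, 14.3, 21.95, 29.6, 37.25]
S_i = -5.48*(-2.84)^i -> [-5.48, 15.56, -44.2, 125.53, -356.5]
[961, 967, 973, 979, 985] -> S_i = 961 + 6*i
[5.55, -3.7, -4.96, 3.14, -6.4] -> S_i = Random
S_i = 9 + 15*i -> [9, 24, 39, 54, 69]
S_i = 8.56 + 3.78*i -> [8.56, 12.34, 16.12, 19.9, 23.68]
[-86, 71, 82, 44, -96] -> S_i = Random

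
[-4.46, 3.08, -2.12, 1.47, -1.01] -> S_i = -4.46*(-0.69)^i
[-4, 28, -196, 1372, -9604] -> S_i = -4*-7^i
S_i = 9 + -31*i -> [9, -22, -53, -84, -115]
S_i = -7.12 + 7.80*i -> [-7.12, 0.68, 8.48, 16.28, 24.08]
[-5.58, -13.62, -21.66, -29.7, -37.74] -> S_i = -5.58 + -8.04*i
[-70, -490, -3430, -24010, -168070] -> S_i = -70*7^i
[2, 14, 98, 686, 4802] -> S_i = 2*7^i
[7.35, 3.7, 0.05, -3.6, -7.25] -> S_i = 7.35 + -3.65*i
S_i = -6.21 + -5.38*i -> [-6.21, -11.59, -16.97, -22.35, -27.73]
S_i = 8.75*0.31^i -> [8.75, 2.71, 0.84, 0.26, 0.08]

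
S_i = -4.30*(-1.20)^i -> [-4.3, 5.16, -6.19, 7.43, -8.92]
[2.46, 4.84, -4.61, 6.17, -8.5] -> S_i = Random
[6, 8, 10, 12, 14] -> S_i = 6 + 2*i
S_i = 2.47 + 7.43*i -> [2.47, 9.9, 17.33, 24.76, 32.19]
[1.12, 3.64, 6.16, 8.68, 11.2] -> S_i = 1.12 + 2.52*i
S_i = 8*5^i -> [8, 40, 200, 1000, 5000]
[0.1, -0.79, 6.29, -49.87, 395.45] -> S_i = 0.10*(-7.93)^i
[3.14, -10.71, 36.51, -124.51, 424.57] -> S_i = 3.14*(-3.41)^i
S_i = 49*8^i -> [49, 392, 3136, 25088, 200704]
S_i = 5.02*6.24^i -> [5.02, 31.32, 195.47, 1219.71, 7611.01]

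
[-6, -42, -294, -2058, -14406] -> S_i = -6*7^i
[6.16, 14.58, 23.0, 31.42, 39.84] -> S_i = 6.16 + 8.42*i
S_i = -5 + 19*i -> [-5, 14, 33, 52, 71]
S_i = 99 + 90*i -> [99, 189, 279, 369, 459]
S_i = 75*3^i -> [75, 225, 675, 2025, 6075]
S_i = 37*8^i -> [37, 296, 2368, 18944, 151552]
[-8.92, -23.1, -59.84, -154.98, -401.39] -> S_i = -8.92*2.59^i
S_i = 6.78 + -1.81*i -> [6.78, 4.97, 3.16, 1.35, -0.46]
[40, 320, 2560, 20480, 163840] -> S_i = 40*8^i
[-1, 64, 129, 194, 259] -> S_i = -1 + 65*i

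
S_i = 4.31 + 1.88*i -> [4.31, 6.19, 8.07, 9.95, 11.83]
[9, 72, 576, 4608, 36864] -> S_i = 9*8^i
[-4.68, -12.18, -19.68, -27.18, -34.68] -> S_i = -4.68 + -7.50*i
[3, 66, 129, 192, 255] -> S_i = 3 + 63*i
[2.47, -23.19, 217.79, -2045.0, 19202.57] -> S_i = 2.47*(-9.39)^i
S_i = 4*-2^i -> [4, -8, 16, -32, 64]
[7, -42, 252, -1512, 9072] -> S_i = 7*-6^i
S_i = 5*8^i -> [5, 40, 320, 2560, 20480]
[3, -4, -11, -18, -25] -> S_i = 3 + -7*i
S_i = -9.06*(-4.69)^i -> [-9.06, 42.49, -199.28, 934.65, -4383.49]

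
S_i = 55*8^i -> [55, 440, 3520, 28160, 225280]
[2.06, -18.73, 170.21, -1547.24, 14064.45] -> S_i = 2.06*(-9.09)^i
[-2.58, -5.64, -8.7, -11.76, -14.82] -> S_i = -2.58 + -3.06*i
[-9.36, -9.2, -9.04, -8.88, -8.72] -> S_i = -9.36 + 0.16*i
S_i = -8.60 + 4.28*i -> [-8.6, -4.32, -0.04, 4.24, 8.52]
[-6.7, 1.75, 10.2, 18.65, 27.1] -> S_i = -6.70 + 8.45*i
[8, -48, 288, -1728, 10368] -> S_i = 8*-6^i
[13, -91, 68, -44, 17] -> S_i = Random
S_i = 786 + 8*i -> [786, 794, 802, 810, 818]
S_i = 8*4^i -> [8, 32, 128, 512, 2048]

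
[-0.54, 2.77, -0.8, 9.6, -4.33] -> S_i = Random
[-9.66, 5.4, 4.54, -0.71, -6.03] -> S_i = Random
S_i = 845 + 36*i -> [845, 881, 917, 953, 989]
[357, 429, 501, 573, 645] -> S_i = 357 + 72*i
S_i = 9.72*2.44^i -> [9.72, 23.72, 57.87, 141.2, 344.53]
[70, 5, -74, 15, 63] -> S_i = Random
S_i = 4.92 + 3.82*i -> [4.92, 8.74, 12.56, 16.38, 20.2]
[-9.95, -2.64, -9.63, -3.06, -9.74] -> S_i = Random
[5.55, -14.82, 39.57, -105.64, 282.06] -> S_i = 5.55*(-2.67)^i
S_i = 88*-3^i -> [88, -264, 792, -2376, 7128]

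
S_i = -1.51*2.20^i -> [-1.51, -3.32, -7.31, -16.08, -35.37]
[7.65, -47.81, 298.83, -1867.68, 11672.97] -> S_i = 7.65*(-6.25)^i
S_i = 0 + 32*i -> [0, 32, 64, 96, 128]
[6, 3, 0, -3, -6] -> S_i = 6 + -3*i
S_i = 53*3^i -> [53, 159, 477, 1431, 4293]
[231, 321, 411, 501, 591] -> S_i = 231 + 90*i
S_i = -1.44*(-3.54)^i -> [-1.44, 5.1, -18.05, 63.88, -226.14]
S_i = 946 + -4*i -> [946, 942, 938, 934, 930]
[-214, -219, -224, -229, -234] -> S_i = -214 + -5*i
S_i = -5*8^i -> [-5, -40, -320, -2560, -20480]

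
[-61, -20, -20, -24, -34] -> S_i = Random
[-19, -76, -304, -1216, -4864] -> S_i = -19*4^i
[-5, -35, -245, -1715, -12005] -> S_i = -5*7^i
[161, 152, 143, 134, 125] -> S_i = 161 + -9*i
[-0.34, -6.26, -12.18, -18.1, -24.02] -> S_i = -0.34 + -5.92*i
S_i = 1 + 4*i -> [1, 5, 9, 13, 17]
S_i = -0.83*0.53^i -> [-0.83, -0.44, -0.23, -0.12, -0.07]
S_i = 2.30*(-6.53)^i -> [2.3, -15.02, 98.07, -640.42, 4181.97]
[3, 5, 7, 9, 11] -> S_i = 3 + 2*i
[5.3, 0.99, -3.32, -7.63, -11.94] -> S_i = 5.30 + -4.31*i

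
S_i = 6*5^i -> [6, 30, 150, 750, 3750]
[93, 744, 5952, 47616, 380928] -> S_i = 93*8^i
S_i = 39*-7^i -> [39, -273, 1911, -13377, 93639]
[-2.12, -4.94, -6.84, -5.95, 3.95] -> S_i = Random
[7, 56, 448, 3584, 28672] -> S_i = 7*8^i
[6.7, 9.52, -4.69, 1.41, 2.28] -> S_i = Random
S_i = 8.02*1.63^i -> [8.02, 13.07, 21.31, 34.73, 56.61]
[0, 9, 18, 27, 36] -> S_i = 0 + 9*i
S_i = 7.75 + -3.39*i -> [7.75, 4.36, 0.97, -2.42, -5.81]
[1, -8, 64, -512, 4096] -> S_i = 1*-8^i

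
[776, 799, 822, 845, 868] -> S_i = 776 + 23*i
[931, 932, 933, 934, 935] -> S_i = 931 + 1*i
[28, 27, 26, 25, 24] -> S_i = 28 + -1*i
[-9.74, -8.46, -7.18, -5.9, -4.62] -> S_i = -9.74 + 1.28*i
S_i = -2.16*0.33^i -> [-2.16, -0.71, -0.24, -0.08, -0.03]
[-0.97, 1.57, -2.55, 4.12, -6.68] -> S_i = -0.97*(-1.62)^i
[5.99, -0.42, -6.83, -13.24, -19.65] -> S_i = 5.99 + -6.41*i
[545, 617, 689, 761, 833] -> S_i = 545 + 72*i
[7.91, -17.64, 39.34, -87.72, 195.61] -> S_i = 7.91*(-2.23)^i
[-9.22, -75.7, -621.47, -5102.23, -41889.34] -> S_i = -9.22*8.21^i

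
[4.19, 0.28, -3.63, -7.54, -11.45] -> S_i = 4.19 + -3.91*i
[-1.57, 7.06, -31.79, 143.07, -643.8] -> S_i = -1.57*(-4.50)^i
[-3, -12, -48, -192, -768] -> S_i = -3*4^i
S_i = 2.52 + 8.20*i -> [2.52, 10.72, 18.92, 27.12, 35.32]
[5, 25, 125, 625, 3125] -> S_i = 5*5^i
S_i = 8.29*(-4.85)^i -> [8.29, -40.21, 195.0, -945.76, 4586.92]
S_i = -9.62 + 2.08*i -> [-9.62, -7.54, -5.46, -3.38, -1.3]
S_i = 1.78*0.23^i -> [1.78, 0.41, 0.09, 0.02, 0.0]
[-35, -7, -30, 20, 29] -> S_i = Random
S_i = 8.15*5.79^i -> [8.15, 47.19, 273.22, 1581.95, 9159.5]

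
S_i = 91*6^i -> [91, 546, 3276, 19656, 117936]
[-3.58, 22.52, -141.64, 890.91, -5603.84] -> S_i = -3.58*(-6.29)^i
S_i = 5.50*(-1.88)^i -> [5.5, -10.34, 19.44, -36.55, 68.71]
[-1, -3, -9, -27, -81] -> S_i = -1*3^i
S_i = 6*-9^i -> [6, -54, 486, -4374, 39366]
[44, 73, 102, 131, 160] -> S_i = 44 + 29*i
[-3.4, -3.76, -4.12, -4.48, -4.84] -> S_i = -3.40 + -0.36*i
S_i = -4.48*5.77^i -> [-4.48, -25.85, -149.15, -860.61, -4965.71]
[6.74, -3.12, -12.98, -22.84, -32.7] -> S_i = 6.74 + -9.86*i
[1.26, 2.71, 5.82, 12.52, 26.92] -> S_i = 1.26*2.15^i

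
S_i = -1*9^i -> [-1, -9, -81, -729, -6561]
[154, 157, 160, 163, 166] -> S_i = 154 + 3*i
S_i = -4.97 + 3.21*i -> [-4.97, -1.76, 1.45, 4.66, 7.87]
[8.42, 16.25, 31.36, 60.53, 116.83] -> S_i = 8.42*1.93^i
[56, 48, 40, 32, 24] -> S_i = 56 + -8*i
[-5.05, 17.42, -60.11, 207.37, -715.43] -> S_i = -5.05*(-3.45)^i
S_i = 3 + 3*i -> [3, 6, 9, 12, 15]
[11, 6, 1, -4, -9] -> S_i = 11 + -5*i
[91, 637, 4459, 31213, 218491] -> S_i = 91*7^i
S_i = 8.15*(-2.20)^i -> [8.15, -17.93, 39.45, -86.78, 190.92]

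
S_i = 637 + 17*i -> [637, 654, 671, 688, 705]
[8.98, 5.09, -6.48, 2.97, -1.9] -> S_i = Random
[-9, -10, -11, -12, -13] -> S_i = -9 + -1*i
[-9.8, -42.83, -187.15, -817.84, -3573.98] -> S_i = -9.80*4.37^i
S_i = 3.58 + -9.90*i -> [3.58, -6.32, -16.22, -26.12, -36.02]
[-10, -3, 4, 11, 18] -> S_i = -10 + 7*i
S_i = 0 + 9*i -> [0, 9, 18, 27, 36]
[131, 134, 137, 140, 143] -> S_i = 131 + 3*i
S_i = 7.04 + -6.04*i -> [7.04, 1.0, -5.04, -11.08, -17.12]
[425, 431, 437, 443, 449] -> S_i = 425 + 6*i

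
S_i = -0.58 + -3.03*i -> [-0.58, -3.61, -6.64, -9.67, -12.7]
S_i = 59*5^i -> [59, 295, 1475, 7375, 36875]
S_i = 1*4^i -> [1, 4, 16, 64, 256]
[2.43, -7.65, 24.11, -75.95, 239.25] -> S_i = 2.43*(-3.15)^i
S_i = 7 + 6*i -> [7, 13, 19, 25, 31]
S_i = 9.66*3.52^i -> [9.66, 34.0, 119.69, 421.31, 1483.02]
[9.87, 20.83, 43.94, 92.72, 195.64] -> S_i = 9.87*2.11^i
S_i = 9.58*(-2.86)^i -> [9.58, -27.4, 78.36, -224.11, 640.96]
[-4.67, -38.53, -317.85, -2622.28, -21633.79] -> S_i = -4.67*8.25^i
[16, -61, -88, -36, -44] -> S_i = Random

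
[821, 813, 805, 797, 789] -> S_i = 821 + -8*i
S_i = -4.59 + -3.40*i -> [-4.59, -7.99, -11.39, -14.79, -18.19]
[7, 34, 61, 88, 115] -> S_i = 7 + 27*i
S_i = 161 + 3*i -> [161, 164, 167, 170, 173]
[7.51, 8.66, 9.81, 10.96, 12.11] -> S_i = 7.51 + 1.15*i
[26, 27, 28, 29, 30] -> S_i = 26 + 1*i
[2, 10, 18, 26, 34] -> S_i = 2 + 8*i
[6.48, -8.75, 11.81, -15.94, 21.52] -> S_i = 6.48*(-1.35)^i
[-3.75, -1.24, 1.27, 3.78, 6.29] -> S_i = -3.75 + 2.51*i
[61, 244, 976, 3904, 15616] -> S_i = 61*4^i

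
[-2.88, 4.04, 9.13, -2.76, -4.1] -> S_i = Random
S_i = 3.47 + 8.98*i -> [3.47, 12.45, 21.43, 30.41, 39.39]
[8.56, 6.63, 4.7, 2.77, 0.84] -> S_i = 8.56 + -1.93*i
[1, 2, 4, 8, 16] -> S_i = 1*2^i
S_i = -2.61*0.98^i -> [-2.61, -2.56, -2.51, -2.46, -2.41]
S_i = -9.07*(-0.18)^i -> [-9.07, 1.63, -0.29, 0.05, -0.01]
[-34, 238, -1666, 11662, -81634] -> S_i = -34*-7^i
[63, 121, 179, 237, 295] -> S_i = 63 + 58*i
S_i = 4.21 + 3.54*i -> [4.21, 7.75, 11.29, 14.83, 18.37]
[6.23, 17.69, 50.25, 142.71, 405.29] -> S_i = 6.23*2.84^i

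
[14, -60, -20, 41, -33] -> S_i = Random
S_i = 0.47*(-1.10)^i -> [0.47, -0.52, 0.57, -0.63, 0.69]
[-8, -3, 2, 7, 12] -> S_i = -8 + 5*i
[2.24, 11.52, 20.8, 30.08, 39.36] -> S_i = 2.24 + 9.28*i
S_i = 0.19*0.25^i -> [0.19, 0.05, 0.01, 0.0, 0.0]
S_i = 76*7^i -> [76, 532, 3724, 26068, 182476]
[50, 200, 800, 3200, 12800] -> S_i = 50*4^i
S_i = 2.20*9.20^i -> [2.2, 20.24, 186.21, 1713.11, 15760.65]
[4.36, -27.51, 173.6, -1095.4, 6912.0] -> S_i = 4.36*(-6.31)^i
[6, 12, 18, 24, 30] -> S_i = 6 + 6*i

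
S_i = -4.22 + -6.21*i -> [-4.22, -10.43, -16.64, -22.85, -29.06]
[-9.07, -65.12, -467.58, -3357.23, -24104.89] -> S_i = -9.07*7.18^i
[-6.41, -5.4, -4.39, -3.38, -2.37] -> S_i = -6.41 + 1.01*i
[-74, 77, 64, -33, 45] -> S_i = Random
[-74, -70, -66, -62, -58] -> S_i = -74 + 4*i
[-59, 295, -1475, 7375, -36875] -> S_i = -59*-5^i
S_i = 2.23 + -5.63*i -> [2.23, -3.4, -9.03, -14.66, -20.29]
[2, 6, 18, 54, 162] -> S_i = 2*3^i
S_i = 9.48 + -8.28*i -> [9.48, 1.2, -7.08, -15.36, -23.64]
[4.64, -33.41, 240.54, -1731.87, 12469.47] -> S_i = 4.64*(-7.20)^i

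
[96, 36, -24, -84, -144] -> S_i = 96 + -60*i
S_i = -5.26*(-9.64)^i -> [-5.26, 50.71, -488.81, 4712.13, -45424.89]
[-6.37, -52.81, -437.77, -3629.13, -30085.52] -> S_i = -6.37*8.29^i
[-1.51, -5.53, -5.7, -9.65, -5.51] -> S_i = Random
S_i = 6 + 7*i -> [6, 13, 20, 27, 34]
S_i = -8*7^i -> [-8, -56, -392, -2744, -19208]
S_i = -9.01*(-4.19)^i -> [-9.01, 37.75, -158.18, 662.78, -2777.03]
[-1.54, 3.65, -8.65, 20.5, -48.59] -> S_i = -1.54*(-2.37)^i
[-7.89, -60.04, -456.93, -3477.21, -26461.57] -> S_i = -7.89*7.61^i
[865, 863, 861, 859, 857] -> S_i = 865 + -2*i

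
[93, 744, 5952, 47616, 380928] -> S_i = 93*8^i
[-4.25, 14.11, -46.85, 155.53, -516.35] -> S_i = -4.25*(-3.32)^i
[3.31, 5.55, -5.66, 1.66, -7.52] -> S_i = Random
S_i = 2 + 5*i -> [2, 7, 12, 17, 22]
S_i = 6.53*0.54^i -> [6.53, 3.53, 1.9, 1.03, 0.56]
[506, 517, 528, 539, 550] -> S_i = 506 + 11*i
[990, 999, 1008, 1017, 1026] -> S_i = 990 + 9*i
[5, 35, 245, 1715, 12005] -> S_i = 5*7^i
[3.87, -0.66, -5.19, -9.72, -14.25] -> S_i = 3.87 + -4.53*i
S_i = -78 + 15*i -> [-78, -63, -48, -33, -18]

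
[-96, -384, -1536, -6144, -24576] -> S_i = -96*4^i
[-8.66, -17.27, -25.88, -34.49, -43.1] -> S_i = -8.66 + -8.61*i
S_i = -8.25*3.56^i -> [-8.25, -29.37, -104.56, -372.22, -1325.12]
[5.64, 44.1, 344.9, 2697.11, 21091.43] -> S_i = 5.64*7.82^i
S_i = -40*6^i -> [-40, -240, -1440, -8640, -51840]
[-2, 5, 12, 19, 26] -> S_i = -2 + 7*i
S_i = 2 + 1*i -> [2, 3, 4, 5, 6]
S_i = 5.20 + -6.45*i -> [5.2, -1.25, -7.7, -14.15, -20.6]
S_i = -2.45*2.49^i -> [-2.45, -6.1, -15.19, -37.82, -94.18]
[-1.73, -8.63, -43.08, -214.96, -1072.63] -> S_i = -1.73*4.99^i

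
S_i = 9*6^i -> [9, 54, 324, 1944, 11664]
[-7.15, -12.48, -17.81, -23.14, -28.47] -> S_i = -7.15 + -5.33*i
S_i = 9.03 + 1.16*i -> [9.03, 10.19, 11.35, 12.51, 13.67]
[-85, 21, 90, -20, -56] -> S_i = Random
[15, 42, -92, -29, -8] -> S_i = Random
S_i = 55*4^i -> [55, 220, 880, 3520, 14080]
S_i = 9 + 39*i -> [9, 48, 87, 126, 165]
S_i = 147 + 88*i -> [147, 235, 323, 411, 499]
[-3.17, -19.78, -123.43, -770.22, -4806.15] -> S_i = -3.17*6.24^i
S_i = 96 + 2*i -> [96, 98, 100, 102, 104]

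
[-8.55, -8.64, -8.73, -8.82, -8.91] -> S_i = -8.55 + -0.09*i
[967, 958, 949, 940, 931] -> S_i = 967 + -9*i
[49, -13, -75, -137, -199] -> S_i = 49 + -62*i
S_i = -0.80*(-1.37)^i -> [-0.8, 1.1, -1.5, 2.06, -2.82]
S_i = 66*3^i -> [66, 198, 594, 1782, 5346]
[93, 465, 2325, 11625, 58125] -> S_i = 93*5^i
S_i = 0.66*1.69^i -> [0.66, 1.12, 1.89, 3.19, 5.38]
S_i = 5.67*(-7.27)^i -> [5.67, -41.22, 299.68, -2178.64, 15838.74]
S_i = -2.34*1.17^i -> [-2.34, -2.74, -3.2, -3.75, -4.38]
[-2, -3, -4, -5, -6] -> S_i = -2 + -1*i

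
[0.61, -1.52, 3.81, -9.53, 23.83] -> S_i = 0.61*(-2.50)^i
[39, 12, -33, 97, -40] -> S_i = Random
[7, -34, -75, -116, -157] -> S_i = 7 + -41*i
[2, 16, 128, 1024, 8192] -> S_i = 2*8^i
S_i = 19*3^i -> [19, 57, 171, 513, 1539]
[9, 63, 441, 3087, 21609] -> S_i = 9*7^i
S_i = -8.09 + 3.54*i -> [-8.09, -4.55, -1.01, 2.53, 6.07]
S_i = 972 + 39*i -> [972, 1011, 1050, 1089, 1128]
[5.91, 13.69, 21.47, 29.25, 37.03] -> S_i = 5.91 + 7.78*i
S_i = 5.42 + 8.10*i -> [5.42, 13.52, 21.62, 29.72, 37.82]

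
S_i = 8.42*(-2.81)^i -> [8.42, -23.66, 66.49, -186.82, 524.97]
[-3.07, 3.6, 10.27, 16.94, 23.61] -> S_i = -3.07 + 6.67*i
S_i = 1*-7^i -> [1, -7, 49, -343, 2401]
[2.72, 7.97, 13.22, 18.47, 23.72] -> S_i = 2.72 + 5.25*i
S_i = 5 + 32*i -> [5, 37, 69, 101, 133]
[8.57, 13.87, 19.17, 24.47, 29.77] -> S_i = 8.57 + 5.30*i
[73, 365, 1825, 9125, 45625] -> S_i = 73*5^i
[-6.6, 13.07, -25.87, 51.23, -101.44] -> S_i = -6.60*(-1.98)^i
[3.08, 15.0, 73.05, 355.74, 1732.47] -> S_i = 3.08*4.87^i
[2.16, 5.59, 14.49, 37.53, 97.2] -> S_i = 2.16*2.59^i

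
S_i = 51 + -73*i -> [51, -22, -95, -168, -241]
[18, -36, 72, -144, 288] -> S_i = 18*-2^i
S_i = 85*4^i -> [85, 340, 1360, 5440, 21760]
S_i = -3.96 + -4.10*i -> [-3.96, -8.06, -12.16, -16.26, -20.36]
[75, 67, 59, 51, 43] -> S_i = 75 + -8*i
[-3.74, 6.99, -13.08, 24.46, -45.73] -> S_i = -3.74*(-1.87)^i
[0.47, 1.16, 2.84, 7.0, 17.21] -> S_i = 0.47*2.46^i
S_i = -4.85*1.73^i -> [-4.85, -8.39, -14.52, -25.11, -43.44]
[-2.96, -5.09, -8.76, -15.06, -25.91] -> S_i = -2.96*1.72^i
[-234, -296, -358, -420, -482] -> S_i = -234 + -62*i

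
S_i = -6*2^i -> [-6, -12, -24, -48, -96]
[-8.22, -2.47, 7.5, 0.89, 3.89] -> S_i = Random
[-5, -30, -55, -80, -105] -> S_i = -5 + -25*i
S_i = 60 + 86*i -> [60, 146, 232, 318, 404]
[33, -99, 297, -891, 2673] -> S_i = 33*-3^i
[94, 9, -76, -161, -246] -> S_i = 94 + -85*i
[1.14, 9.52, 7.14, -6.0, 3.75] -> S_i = Random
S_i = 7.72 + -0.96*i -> [7.72, 6.76, 5.8, 4.84, 3.88]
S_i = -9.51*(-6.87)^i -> [-9.51, 65.33, -448.84, 3083.55, -21183.98]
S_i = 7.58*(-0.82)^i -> [7.58, -6.22, 5.1, -4.18, 3.43]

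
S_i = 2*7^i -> [2, 14, 98, 686, 4802]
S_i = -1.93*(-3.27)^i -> [-1.93, 6.31, -20.64, 67.48, -220.67]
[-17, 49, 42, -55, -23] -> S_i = Random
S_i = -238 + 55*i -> [-238, -183, -128, -73, -18]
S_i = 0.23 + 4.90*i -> [0.23, 5.13, 10.03, 14.93, 19.83]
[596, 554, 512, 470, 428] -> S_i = 596 + -42*i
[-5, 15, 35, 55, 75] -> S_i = -5 + 20*i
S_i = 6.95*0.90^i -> [6.95, 6.26, 5.63, 5.07, 4.56]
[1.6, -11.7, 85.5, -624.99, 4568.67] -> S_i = 1.60*(-7.31)^i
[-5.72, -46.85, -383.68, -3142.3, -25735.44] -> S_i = -5.72*8.19^i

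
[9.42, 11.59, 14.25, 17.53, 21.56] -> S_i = 9.42*1.23^i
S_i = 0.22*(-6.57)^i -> [0.22, -1.45, 9.5, -62.39, 409.91]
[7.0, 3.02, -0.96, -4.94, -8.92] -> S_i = 7.00 + -3.98*i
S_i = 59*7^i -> [59, 413, 2891, 20237, 141659]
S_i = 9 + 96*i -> [9, 105, 201, 297, 393]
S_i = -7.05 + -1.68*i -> [-7.05, -8.73, -10.41, -12.09, -13.77]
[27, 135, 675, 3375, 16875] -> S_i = 27*5^i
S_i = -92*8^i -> [-92, -736, -5888, -47104, -376832]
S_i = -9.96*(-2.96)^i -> [-9.96, 29.48, -87.27, 258.31, -764.59]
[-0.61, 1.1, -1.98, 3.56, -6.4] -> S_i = -0.61*(-1.80)^i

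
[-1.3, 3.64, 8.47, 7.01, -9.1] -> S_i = Random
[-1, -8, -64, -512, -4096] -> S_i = -1*8^i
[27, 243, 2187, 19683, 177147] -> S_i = 27*9^i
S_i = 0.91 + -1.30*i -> [0.91, -0.39, -1.69, -2.99, -4.29]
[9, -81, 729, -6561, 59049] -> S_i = 9*-9^i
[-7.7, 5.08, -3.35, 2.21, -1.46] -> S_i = -7.70*(-0.66)^i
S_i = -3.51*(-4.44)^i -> [-3.51, 15.58, -69.19, 307.22, -1364.08]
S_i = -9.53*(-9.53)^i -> [-9.53, 90.82, -865.52, 8248.44, -78607.59]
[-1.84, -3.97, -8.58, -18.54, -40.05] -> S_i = -1.84*2.16^i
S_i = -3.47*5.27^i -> [-3.47, -18.29, -96.37, -507.88, -2676.53]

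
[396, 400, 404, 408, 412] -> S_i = 396 + 4*i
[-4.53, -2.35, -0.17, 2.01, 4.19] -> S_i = -4.53 + 2.18*i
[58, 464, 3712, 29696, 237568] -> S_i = 58*8^i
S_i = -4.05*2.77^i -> [-4.05, -11.22, -31.08, -86.08, -238.44]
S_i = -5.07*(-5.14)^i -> [-5.07, 26.06, -133.95, 688.49, -3538.84]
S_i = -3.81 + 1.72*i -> [-3.81, -2.09, -0.37, 1.35, 3.07]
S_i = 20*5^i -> [20, 100, 500, 2500, 12500]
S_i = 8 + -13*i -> [8, -5, -18, -31, -44]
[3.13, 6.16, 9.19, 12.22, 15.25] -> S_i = 3.13 + 3.03*i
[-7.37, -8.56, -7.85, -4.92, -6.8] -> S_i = Random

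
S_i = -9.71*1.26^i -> [-9.71, -12.23, -15.42, -19.42, -24.47]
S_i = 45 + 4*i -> [45, 49, 53, 57, 61]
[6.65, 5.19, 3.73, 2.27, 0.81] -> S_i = 6.65 + -1.46*i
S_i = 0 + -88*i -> [0, -88, -176, -264, -352]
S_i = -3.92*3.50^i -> [-3.92, -13.72, -48.02, -168.07, -588.24]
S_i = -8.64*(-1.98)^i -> [-8.64, 17.11, -33.87, 67.07, -132.79]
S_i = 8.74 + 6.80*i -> [8.74, 15.54, 22.34, 29.14, 35.94]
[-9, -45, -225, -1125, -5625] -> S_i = -9*5^i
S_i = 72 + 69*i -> [72, 141, 210, 279, 348]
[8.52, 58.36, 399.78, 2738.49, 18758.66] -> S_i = 8.52*6.85^i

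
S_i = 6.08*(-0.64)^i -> [6.08, -3.89, 2.49, -1.59, 1.02]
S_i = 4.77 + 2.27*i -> [4.77, 7.04, 9.31, 11.58, 13.85]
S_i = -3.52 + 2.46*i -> [-3.52, -1.06, 1.4, 3.86, 6.32]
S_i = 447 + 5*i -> [447, 452, 457, 462, 467]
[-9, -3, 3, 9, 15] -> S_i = -9 + 6*i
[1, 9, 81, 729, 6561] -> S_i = 1*9^i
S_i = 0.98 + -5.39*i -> [0.98, -4.41, -9.8, -15.19, -20.58]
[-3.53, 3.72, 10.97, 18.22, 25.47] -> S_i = -3.53 + 7.25*i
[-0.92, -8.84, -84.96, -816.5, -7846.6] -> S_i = -0.92*9.61^i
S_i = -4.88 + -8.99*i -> [-4.88, -13.87, -22.86, -31.85, -40.84]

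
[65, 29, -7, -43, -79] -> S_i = 65 + -36*i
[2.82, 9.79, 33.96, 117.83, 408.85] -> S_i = 2.82*3.47^i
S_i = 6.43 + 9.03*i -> [6.43, 15.46, 24.49, 33.52, 42.55]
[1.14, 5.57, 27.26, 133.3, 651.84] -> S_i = 1.14*4.89^i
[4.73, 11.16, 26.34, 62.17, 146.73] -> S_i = 4.73*2.36^i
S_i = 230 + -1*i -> [230, 229, 228, 227, 226]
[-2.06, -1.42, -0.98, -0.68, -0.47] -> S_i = -2.06*0.69^i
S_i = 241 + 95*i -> [241, 336, 431, 526, 621]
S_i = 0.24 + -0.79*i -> [0.24, -0.55, -1.34, -2.13, -2.92]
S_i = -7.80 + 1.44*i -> [-7.8, -6.36, -4.92, -3.48, -2.04]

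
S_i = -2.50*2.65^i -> [-2.5, -6.62, -17.56, -46.52, -123.29]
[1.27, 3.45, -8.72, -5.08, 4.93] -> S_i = Random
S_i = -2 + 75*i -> [-2, 73, 148, 223, 298]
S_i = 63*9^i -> [63, 567, 5103, 45927, 413343]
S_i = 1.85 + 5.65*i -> [1.85, 7.5, 13.15, 18.8, 24.45]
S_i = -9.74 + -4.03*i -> [-9.74, -13.77, -17.8, -21.83, -25.86]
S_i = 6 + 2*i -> [6, 8, 10, 12, 14]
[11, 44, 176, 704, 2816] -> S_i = 11*4^i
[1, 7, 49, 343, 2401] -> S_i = 1*7^i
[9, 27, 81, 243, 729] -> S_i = 9*3^i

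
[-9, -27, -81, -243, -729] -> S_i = -9*3^i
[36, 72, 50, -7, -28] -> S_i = Random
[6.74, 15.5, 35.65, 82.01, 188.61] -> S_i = 6.74*2.30^i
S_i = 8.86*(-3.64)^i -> [8.86, -32.25, 117.39, -427.3, 1555.39]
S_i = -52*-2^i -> [-52, 104, -208, 416, -832]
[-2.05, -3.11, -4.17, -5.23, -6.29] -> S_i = -2.05 + -1.06*i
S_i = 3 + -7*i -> [3, -4, -11, -18, -25]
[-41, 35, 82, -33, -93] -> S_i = Random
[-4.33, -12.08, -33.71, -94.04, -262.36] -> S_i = -4.33*2.79^i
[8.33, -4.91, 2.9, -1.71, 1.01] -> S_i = 8.33*(-0.59)^i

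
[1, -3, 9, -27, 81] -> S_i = 1*-3^i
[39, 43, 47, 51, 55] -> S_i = 39 + 4*i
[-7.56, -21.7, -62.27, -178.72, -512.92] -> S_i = -7.56*2.87^i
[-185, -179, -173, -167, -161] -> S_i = -185 + 6*i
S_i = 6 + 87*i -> [6, 93, 180, 267, 354]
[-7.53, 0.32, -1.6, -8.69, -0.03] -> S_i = Random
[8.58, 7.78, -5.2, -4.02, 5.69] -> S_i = Random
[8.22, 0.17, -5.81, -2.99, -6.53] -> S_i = Random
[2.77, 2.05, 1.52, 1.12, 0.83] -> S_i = 2.77*0.74^i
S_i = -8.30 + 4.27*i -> [-8.3, -4.03, 0.24, 4.51, 8.78]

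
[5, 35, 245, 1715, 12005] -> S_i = 5*7^i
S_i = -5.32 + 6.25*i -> [-5.32, 0.93, 7.18, 13.43, 19.68]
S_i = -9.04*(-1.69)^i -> [-9.04, 15.28, -25.82, 43.63, -73.74]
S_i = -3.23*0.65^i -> [-3.23, -2.1, -1.36, -0.89, -0.58]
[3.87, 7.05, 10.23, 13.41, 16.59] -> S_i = 3.87 + 3.18*i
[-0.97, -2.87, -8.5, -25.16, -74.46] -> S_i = -0.97*2.96^i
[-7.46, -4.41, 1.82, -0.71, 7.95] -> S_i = Random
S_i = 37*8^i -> [37, 296, 2368, 18944, 151552]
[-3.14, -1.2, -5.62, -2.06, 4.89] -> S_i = Random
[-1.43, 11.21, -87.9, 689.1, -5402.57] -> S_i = -1.43*(-7.84)^i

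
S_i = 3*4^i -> [3, 12, 48, 192, 768]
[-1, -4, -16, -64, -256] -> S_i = -1*4^i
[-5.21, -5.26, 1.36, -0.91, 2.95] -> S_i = Random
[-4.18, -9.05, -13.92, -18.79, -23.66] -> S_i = -4.18 + -4.87*i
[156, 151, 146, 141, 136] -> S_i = 156 + -5*i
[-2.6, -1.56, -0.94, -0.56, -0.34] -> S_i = -2.60*0.60^i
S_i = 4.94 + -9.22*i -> [4.94, -4.28, -13.5, -22.72, -31.94]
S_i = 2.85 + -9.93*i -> [2.85, -7.08, -17.01, -26.94, -36.87]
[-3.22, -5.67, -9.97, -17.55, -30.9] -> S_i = -3.22*1.76^i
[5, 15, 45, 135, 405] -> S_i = 5*3^i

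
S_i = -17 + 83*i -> [-17, 66, 149, 232, 315]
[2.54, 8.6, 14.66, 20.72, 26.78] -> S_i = 2.54 + 6.06*i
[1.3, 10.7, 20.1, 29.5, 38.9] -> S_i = 1.30 + 9.40*i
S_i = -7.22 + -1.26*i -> [-7.22, -8.48, -9.74, -11.0, -12.26]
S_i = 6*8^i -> [6, 48, 384, 3072, 24576]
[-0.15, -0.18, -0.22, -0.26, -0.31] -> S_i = -0.15*1.20^i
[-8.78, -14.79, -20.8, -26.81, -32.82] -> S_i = -8.78 + -6.01*i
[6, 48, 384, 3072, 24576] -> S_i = 6*8^i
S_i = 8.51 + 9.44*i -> [8.51, 17.95, 27.39, 36.83, 46.27]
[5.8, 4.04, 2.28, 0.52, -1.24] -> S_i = 5.80 + -1.76*i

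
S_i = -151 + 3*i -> [-151, -148, -145, -142, -139]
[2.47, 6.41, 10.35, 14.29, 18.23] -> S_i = 2.47 + 3.94*i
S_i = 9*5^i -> [9, 45, 225, 1125, 5625]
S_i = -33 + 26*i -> [-33, -7, 19, 45, 71]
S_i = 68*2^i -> [68, 136, 272, 544, 1088]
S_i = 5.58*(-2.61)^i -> [5.58, -14.56, 38.01, -99.21, 258.94]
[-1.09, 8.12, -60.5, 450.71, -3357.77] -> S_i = -1.09*(-7.45)^i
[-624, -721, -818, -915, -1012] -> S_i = -624 + -97*i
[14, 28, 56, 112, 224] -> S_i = 14*2^i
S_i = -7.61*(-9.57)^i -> [-7.61, 72.83, -696.96, 6669.92, -63831.11]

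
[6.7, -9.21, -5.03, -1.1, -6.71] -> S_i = Random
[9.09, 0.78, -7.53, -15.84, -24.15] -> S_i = 9.09 + -8.31*i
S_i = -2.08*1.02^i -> [-2.08, -2.12, -2.16, -2.21, -2.25]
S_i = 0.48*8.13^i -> [0.48, 3.9, 31.73, 257.94, 2097.02]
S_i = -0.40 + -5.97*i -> [-0.4, -6.37, -12.34, -18.31, -24.28]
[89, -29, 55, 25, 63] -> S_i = Random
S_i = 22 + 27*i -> [22, 49, 76, 103, 130]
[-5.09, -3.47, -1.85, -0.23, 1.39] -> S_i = -5.09 + 1.62*i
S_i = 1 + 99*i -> [1, 100, 199, 298, 397]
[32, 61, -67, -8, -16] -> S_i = Random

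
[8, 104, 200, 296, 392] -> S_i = 8 + 96*i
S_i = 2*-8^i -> [2, -16, 128, -1024, 8192]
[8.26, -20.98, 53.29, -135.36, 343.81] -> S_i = 8.26*(-2.54)^i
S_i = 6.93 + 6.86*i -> [6.93, 13.79, 20.65, 27.51, 34.37]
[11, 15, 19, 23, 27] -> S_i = 11 + 4*i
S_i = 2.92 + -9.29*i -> [2.92, -6.37, -15.66, -24.95, -34.24]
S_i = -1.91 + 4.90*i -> [-1.91, 2.99, 7.89, 12.79, 17.69]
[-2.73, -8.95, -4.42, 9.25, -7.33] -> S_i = Random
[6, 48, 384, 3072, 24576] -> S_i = 6*8^i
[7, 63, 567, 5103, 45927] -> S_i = 7*9^i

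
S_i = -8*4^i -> [-8, -32, -128, -512, -2048]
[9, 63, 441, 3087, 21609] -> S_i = 9*7^i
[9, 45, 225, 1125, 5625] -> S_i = 9*5^i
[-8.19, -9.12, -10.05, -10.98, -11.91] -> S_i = -8.19 + -0.93*i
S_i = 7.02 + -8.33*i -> [7.02, -1.31, -9.64, -17.97, -26.3]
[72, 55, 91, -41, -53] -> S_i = Random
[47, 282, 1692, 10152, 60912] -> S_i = 47*6^i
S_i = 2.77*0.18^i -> [2.77, 0.5, 0.09, 0.02, 0.0]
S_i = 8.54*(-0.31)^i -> [8.54, -2.65, 0.82, -0.25, 0.08]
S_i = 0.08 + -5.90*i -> [0.08, -5.82, -11.72, -17.62, -23.52]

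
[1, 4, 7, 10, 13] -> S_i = 1 + 3*i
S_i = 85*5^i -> [85, 425, 2125, 10625, 53125]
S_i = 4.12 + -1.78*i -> [4.12, 2.34, 0.56, -1.22, -3.0]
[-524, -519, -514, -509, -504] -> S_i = -524 + 5*i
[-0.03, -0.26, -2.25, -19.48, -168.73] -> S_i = -0.03*8.66^i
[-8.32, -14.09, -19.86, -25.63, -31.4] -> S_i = -8.32 + -5.77*i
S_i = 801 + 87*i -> [801, 888, 975, 1062, 1149]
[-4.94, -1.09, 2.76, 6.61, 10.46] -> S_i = -4.94 + 3.85*i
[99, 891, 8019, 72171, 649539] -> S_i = 99*9^i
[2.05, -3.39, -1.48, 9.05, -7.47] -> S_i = Random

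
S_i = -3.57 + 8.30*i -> [-3.57, 4.73, 13.03, 21.33, 29.63]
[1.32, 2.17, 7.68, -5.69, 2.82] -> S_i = Random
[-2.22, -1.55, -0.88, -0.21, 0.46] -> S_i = -2.22 + 0.67*i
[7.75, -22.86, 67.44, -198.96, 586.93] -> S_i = 7.75*(-2.95)^i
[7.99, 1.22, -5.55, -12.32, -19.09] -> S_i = 7.99 + -6.77*i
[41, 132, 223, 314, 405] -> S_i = 41 + 91*i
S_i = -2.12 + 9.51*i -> [-2.12, 7.39, 16.9, 26.41, 35.92]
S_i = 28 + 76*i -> [28, 104, 180, 256, 332]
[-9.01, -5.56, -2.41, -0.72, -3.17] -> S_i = Random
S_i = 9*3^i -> [9, 27, 81, 243, 729]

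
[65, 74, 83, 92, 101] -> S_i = 65 + 9*i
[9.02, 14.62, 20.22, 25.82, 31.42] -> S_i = 9.02 + 5.60*i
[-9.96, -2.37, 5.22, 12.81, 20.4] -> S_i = -9.96 + 7.59*i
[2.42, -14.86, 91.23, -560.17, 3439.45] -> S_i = 2.42*(-6.14)^i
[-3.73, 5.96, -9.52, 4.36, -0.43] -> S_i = Random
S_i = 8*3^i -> [8, 24, 72, 216, 648]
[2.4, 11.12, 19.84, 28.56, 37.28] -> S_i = 2.40 + 8.72*i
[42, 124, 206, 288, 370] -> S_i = 42 + 82*i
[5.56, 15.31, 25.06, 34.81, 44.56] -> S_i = 5.56 + 9.75*i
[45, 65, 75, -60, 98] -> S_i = Random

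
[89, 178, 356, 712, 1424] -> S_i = 89*2^i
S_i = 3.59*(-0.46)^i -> [3.59, -1.65, 0.76, -0.35, 0.16]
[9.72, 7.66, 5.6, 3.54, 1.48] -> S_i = 9.72 + -2.06*i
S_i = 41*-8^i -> [41, -328, 2624, -20992, 167936]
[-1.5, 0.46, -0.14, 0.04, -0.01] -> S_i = -1.50*(-0.31)^i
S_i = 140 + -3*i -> [140, 137, 134, 131, 128]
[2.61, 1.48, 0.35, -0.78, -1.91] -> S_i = 2.61 + -1.13*i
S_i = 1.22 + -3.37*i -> [1.22, -2.15, -5.52, -8.89, -12.26]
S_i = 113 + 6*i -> [113, 119, 125, 131, 137]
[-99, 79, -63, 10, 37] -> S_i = Random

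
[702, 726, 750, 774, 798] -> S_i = 702 + 24*i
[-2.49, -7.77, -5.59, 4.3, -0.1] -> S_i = Random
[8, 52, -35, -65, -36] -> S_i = Random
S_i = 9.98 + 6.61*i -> [9.98, 16.59, 23.2, 29.81, 36.42]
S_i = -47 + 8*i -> [-47, -39, -31, -23, -15]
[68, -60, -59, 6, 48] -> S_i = Random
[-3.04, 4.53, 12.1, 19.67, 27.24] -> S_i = -3.04 + 7.57*i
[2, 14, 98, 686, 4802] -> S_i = 2*7^i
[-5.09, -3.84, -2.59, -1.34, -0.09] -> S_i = -5.09 + 1.25*i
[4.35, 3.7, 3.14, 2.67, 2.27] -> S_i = 4.35*0.85^i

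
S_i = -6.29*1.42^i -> [-6.29, -8.93, -12.68, -18.01, -25.57]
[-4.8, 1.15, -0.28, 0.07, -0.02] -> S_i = -4.80*(-0.24)^i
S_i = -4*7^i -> [-4, -28, -196, -1372, -9604]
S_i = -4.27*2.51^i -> [-4.27, -10.72, -26.9, -67.52, -169.48]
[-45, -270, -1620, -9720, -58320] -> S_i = -45*6^i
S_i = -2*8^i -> [-2, -16, -128, -1024, -8192]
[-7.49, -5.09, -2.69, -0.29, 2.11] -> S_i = -7.49 + 2.40*i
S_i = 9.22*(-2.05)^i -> [9.22, -18.9, 38.75, -79.43, 162.83]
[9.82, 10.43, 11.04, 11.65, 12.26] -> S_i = 9.82 + 0.61*i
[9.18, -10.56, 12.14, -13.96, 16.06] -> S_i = 9.18*(-1.15)^i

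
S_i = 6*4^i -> [6, 24, 96, 384, 1536]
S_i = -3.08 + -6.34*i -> [-3.08, -9.42, -15.76, -22.1, -28.44]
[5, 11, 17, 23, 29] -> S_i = 5 + 6*i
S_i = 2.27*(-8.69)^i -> [2.27, -19.73, 171.42, -1489.65, 12945.09]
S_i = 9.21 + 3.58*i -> [9.21, 12.79, 16.37, 19.95, 23.53]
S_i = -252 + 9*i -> [-252, -243, -234, -225, -216]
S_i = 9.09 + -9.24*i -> [9.09, -0.15, -9.39, -18.63, -27.87]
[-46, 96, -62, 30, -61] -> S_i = Random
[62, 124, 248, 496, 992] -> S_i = 62*2^i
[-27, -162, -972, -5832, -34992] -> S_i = -27*6^i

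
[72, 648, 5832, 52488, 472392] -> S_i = 72*9^i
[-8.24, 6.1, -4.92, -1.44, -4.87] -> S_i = Random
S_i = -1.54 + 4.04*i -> [-1.54, 2.5, 6.54, 10.58, 14.62]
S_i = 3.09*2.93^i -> [3.09, 9.05, 26.53, 77.73, 227.73]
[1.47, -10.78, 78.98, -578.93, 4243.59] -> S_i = 1.47*(-7.33)^i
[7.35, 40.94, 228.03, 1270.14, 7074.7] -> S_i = 7.35*5.57^i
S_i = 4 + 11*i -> [4, 15, 26, 37, 48]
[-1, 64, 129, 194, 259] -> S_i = -1 + 65*i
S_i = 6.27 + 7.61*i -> [6.27, 13.88, 21.49, 29.1, 36.71]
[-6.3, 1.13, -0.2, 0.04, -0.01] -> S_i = -6.30*(-0.18)^i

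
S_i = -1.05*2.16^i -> [-1.05, -2.27, -4.9, -10.58, -22.86]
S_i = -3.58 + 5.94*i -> [-3.58, 2.36, 8.3, 14.24, 20.18]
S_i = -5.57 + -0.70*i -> [-5.57, -6.27, -6.97, -7.67, -8.37]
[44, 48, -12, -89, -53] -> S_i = Random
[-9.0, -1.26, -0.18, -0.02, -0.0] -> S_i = -9.00*0.14^i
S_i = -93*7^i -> [-93, -651, -4557, -31899, -223293]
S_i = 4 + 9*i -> [4, 13, 22, 31, 40]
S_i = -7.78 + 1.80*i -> [-7.78, -5.98, -4.18, -2.38, -0.58]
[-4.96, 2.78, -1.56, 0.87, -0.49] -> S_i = -4.96*(-0.56)^i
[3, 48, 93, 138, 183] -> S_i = 3 + 45*i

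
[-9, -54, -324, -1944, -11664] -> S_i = -9*6^i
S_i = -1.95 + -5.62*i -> [-1.95, -7.57, -13.19, -18.81, -24.43]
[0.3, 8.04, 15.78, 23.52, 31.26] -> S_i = 0.30 + 7.74*i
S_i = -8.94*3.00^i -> [-8.94, -26.82, -80.46, -241.38, -724.14]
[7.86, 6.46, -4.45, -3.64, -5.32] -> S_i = Random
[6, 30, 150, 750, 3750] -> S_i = 6*5^i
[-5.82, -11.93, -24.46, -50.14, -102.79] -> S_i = -5.82*2.05^i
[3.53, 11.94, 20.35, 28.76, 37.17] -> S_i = 3.53 + 8.41*i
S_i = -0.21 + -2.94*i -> [-0.21, -3.15, -6.09, -9.03, -11.97]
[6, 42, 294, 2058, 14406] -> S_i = 6*7^i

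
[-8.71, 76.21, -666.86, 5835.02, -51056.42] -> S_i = -8.71*(-8.75)^i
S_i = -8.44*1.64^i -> [-8.44, -13.84, -22.7, -37.23, -61.05]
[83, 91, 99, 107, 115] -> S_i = 83 + 8*i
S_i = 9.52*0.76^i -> [9.52, 7.24, 5.5, 4.18, 3.18]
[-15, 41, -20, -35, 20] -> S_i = Random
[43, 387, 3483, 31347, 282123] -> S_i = 43*9^i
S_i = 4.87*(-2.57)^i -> [4.87, -12.52, 32.17, -82.67, 212.45]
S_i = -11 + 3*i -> [-11, -8, -5, -2, 1]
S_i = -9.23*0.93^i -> [-9.23, -8.58, -7.98, -7.42, -6.9]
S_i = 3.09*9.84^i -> [3.09, 30.41, 299.19, 2944.04, 28969.36]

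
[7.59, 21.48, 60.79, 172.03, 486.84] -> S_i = 7.59*2.83^i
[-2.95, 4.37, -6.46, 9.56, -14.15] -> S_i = -2.95*(-1.48)^i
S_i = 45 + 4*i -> [45, 49, 53, 57, 61]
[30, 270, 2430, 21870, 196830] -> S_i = 30*9^i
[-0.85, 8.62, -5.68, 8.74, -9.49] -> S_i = Random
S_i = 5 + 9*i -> [5, 14, 23, 32, 41]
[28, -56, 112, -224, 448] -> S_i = 28*-2^i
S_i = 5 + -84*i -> [5, -79, -163, -247, -331]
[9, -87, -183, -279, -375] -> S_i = 9 + -96*i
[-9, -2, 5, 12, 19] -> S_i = -9 + 7*i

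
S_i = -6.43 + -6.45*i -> [-6.43, -12.88, -19.33, -25.78, -32.23]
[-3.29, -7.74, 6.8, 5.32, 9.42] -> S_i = Random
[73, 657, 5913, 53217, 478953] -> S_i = 73*9^i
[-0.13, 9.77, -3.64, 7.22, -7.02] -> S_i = Random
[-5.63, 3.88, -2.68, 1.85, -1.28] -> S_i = -5.63*(-0.69)^i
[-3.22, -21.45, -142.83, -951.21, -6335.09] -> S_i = -3.22*6.66^i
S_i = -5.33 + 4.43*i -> [-5.33, -0.9, 3.53, 7.96, 12.39]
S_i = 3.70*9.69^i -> [3.7, 35.85, 347.42, 3366.46, 32620.97]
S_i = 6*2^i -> [6, 12, 24, 48, 96]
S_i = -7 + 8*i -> [-7, 1, 9, 17, 25]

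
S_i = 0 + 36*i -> [0, 36, 72, 108, 144]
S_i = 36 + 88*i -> [36, 124, 212, 300, 388]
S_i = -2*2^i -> [-2, -4, -8, -16, -32]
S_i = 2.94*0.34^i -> [2.94, 1.0, 0.34, 0.12, 0.04]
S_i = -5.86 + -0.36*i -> [-5.86, -6.22, -6.58, -6.94, -7.3]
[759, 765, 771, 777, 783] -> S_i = 759 + 6*i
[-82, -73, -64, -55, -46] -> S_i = -82 + 9*i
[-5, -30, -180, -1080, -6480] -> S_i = -5*6^i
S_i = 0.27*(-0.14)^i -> [0.27, -0.04, 0.01, -0.0, 0.0]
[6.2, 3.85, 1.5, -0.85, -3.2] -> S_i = 6.20 + -2.35*i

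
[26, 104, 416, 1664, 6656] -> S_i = 26*4^i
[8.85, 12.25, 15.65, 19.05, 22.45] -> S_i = 8.85 + 3.40*i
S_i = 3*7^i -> [3, 21, 147, 1029, 7203]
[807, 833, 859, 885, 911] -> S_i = 807 + 26*i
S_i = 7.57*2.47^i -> [7.57, 18.7, 46.18, 114.07, 281.76]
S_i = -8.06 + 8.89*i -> [-8.06, 0.83, 9.72, 18.61, 27.5]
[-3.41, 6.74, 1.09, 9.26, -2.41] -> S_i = Random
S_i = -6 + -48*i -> [-6, -54, -102, -150, -198]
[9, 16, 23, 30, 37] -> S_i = 9 + 7*i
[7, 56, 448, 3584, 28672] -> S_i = 7*8^i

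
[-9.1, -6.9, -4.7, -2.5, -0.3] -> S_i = -9.10 + 2.20*i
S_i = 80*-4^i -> [80, -320, 1280, -5120, 20480]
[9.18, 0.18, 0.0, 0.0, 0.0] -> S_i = 9.18*0.02^i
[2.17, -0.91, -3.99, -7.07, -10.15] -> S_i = 2.17 + -3.08*i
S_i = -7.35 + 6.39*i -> [-7.35, -0.96, 5.43, 11.82, 18.21]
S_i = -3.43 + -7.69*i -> [-3.43, -11.12, -18.81, -26.5, -34.19]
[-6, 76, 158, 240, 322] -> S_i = -6 + 82*i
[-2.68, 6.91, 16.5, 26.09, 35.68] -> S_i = -2.68 + 9.59*i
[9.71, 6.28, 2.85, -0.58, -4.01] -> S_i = 9.71 + -3.43*i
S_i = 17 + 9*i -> [17, 26, 35, 44, 53]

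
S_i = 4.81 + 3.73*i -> [4.81, 8.54, 12.27, 16.0, 19.73]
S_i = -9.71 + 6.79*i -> [-9.71, -2.92, 3.87, 10.66, 17.45]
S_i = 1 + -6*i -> [1, -5, -11, -17, -23]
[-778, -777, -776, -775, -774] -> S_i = -778 + 1*i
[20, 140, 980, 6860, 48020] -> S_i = 20*7^i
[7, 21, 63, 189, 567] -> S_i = 7*3^i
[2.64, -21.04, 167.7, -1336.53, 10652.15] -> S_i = 2.64*(-7.97)^i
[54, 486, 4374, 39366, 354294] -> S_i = 54*9^i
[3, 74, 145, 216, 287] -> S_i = 3 + 71*i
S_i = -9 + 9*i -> [-9, 0, 9, 18, 27]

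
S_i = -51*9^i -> [-51, -459, -4131, -37179, -334611]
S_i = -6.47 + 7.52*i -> [-6.47, 1.05, 8.57, 16.09, 23.61]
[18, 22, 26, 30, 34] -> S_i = 18 + 4*i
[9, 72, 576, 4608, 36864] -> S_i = 9*8^i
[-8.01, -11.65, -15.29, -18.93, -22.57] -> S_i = -8.01 + -3.64*i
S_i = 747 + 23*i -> [747, 770, 793, 816, 839]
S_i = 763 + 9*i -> [763, 772, 781, 790, 799]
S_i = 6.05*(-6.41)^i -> [6.05, -38.78, 248.58, -1593.42, 10213.8]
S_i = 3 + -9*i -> [3, -6, -15, -24, -33]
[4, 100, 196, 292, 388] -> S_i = 4 + 96*i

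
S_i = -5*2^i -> [-5, -10, -20, -40, -80]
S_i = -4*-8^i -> [-4, 32, -256, 2048, -16384]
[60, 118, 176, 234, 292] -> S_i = 60 + 58*i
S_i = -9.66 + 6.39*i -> [-9.66, -3.27, 3.12, 9.51, 15.9]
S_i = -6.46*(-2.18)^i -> [-6.46, 14.08, -30.7, 66.93, -145.9]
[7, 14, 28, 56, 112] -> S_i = 7*2^i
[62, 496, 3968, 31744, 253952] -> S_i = 62*8^i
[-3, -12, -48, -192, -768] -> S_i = -3*4^i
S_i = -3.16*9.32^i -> [-3.16, -29.45, -274.49, -2558.2, -23842.44]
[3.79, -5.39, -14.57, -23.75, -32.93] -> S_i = 3.79 + -9.18*i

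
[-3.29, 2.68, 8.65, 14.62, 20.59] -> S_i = -3.29 + 5.97*i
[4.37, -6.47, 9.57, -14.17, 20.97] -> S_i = 4.37*(-1.48)^i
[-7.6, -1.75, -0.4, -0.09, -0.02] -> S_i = -7.60*0.23^i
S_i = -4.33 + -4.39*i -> [-4.33, -8.72, -13.11, -17.5, -21.89]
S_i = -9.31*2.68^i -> [-9.31, -24.95, -66.87, -179.21, -480.27]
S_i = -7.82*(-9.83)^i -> [-7.82, 76.87, -755.64, 7427.92, -73016.47]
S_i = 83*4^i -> [83, 332, 1328, 5312, 21248]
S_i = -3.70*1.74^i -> [-3.7, -6.44, -11.2, -19.49, -33.92]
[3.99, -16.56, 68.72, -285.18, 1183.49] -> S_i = 3.99*(-4.15)^i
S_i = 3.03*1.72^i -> [3.03, 5.21, 8.96, 15.42, 26.52]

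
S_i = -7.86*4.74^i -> [-7.86, -37.26, -176.6, -837.06, -3967.67]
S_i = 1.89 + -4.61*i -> [1.89, -2.72, -7.33, -11.94, -16.55]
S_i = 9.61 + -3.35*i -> [9.61, 6.26, 2.91, -0.44, -3.79]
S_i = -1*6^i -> [-1, -6, -36, -216, -1296]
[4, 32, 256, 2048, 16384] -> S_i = 4*8^i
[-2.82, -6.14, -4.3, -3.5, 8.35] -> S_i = Random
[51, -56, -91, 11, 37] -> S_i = Random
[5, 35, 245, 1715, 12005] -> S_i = 5*7^i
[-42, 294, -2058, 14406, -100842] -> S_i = -42*-7^i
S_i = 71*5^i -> [71, 355, 1775, 8875, 44375]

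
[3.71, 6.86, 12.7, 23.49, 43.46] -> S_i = 3.71*1.85^i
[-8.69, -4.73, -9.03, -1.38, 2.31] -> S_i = Random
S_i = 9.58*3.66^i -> [9.58, 35.06, 128.33, 469.69, 1719.06]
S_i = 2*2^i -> [2, 4, 8, 16, 32]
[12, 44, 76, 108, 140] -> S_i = 12 + 32*i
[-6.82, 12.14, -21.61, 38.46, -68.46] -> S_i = -6.82*(-1.78)^i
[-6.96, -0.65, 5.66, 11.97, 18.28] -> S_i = -6.96 + 6.31*i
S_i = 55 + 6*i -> [55, 61, 67, 73, 79]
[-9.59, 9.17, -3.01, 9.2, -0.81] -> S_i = Random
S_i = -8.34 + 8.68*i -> [-8.34, 0.34, 9.02, 17.7, 26.38]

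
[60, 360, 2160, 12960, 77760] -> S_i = 60*6^i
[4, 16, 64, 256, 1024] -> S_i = 4*4^i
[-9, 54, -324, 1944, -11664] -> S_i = -9*-6^i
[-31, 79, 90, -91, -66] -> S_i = Random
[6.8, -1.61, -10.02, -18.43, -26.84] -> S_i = 6.80 + -8.41*i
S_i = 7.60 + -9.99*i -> [7.6, -2.39, -12.38, -22.37, -32.36]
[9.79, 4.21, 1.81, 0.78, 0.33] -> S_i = 9.79*0.43^i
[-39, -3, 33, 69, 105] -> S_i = -39 + 36*i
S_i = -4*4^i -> [-4, -16, -64, -256, -1024]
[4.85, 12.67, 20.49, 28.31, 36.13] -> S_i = 4.85 + 7.82*i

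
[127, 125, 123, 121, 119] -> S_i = 127 + -2*i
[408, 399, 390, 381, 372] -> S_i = 408 + -9*i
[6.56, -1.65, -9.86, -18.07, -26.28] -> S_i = 6.56 + -8.21*i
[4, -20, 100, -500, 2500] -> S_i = 4*-5^i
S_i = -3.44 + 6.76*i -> [-3.44, 3.32, 10.08, 16.84, 23.6]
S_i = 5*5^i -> [5, 25, 125, 625, 3125]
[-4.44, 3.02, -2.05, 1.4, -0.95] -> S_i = -4.44*(-0.68)^i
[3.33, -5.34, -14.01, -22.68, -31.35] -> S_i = 3.33 + -8.67*i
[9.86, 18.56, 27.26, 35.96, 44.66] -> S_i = 9.86 + 8.70*i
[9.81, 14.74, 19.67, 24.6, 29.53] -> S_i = 9.81 + 4.93*i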